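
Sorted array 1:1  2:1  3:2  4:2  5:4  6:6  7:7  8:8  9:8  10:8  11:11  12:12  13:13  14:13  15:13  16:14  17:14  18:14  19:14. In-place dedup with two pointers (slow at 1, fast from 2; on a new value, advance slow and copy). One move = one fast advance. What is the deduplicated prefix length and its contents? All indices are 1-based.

(s=1,f=2) a[fast]=1=a[slow] dup → fast++
(s=1,f=3) a[fast]=2≠a[slow]=1 write a[2]=2 → slow++,fast++
(s=2,f=4) a[fast]=2=a[slow] dup → fast++
(s=2,f=5) a[fast]=4≠a[slow]=2 write a[3]=4 → slow++,fast++
(s=3,f=6) a[fast]=6≠a[slow]=4 write a[4]=6 → slow++,fast++
(s=4,f=7) a[fast]=7≠a[slow]=6 write a[5]=7 → slow++,fast++
(s=5,f=8) a[fast]=8≠a[slow]=7 write a[6]=8 → slow++,fast++
(s=6,f=9) a[fast]=8=a[slow] dup → fast++
(s=6,f=10) a[fast]=8=a[slow] dup → fast++
(s=6,f=11) a[fast]=11≠a[slow]=8 write a[7]=11 → slow++,fast++
(s=7,f=12) a[fast]=12≠a[slow]=11 write a[8]=12 → slow++,fast++
(s=8,f=13) a[fast]=13≠a[slow]=12 write a[9]=13 → slow++,fast++
(s=9,f=14) a[fast]=13=a[slow] dup → fast++
(s=9,f=15) a[fast]=13=a[slow] dup → fast++
(s=9,f=16) a[fast]=14≠a[slow]=13 write a[10]=14 → slow++,fast++
(s=10,f=17) a[fast]=14=a[slow] dup → fast++
(s=10,f=18) a[fast]=14=a[slow] dup → fast++
(s=10,f=19) a[fast]=14=a[slow] dup → fast++

length 10; prefix = [1, 2, 4, 6, 7, 8, 11, 12, 13, 14]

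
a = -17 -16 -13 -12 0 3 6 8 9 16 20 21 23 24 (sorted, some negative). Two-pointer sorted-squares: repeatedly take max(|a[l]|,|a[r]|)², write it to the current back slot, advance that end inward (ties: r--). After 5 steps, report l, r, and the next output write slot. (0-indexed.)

l=1, r=9, next write slot=8

l=0 r=13: |-17|<=|24| out[13]=576, r--
l=0 r=12: |-17|<=|23| out[12]=529, r--
l=0 r=11: |-17|<=|21| out[11]=441, r--
l=0 r=10: |-17|<=|20| out[10]=400, r--
l=0 r=9: |-17|>|16| out[9]=289, l++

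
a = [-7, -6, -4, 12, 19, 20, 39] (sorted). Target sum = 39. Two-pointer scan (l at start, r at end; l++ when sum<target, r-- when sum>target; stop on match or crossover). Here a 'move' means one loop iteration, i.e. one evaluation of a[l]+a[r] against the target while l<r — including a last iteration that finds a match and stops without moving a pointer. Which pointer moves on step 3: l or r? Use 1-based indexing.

[1,7] -7+39=32 <39 → l++
[2,7] -6+39=33 <39 → l++
[3,7] -4+39=35 <39 → l++

l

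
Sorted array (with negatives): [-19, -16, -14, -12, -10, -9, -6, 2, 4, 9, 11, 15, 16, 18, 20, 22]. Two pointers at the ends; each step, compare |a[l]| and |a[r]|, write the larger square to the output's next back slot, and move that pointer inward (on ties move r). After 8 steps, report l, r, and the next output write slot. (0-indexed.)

l=3, r=10, next write slot=7

[0,15] |-19|<=|22| out[15]=484 → r--
[0,14] |-19|<=|20| out[14]=400 → r--
[0,13] |-19|>|18| out[13]=361 → l++
[1,13] |-16|<=|18| out[12]=324 → r--
[1,12] |-16|<=|16| out[11]=256 → r--
[1,11] |-16|>|15| out[10]=256 → l++
[2,11] |-14|<=|15| out[9]=225 → r--
[2,10] |-14|>|11| out[8]=196 → l++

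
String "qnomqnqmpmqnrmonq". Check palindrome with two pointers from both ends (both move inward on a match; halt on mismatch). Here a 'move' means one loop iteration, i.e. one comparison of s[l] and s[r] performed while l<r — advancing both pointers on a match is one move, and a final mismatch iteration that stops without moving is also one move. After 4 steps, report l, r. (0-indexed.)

l=4, r=12

l=0 r=16: 'q'=='q', l++,r--
l=1 r=15: 'n'=='n', l++,r--
l=2 r=14: 'o'=='o', l++,r--
l=3 r=13: 'm'=='m', l++,r--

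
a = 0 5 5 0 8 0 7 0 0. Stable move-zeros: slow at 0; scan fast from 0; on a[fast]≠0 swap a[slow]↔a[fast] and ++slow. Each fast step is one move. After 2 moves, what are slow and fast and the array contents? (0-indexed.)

slow=1, fast=2, a=[5, 0, 5, 0, 8, 0, 7, 0, 0]

slow=0 fast=0: a[fast]=0, fast++
slow=0 fast=1: a[fast]=5≠0 swap→a[0]=5, slow++,fast++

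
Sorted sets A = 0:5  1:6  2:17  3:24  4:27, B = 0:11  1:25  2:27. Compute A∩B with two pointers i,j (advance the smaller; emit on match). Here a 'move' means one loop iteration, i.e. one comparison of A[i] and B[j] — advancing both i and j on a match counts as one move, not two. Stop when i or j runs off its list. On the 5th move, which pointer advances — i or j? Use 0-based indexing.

i

[i=0,j=0] 5<11 → i++
[i=1,j=0] 6<11 → i++
[i=2,j=0] 17>11 → j++
[i=2,j=1] 17<25 → i++
[i=3,j=1] 24<25 → i++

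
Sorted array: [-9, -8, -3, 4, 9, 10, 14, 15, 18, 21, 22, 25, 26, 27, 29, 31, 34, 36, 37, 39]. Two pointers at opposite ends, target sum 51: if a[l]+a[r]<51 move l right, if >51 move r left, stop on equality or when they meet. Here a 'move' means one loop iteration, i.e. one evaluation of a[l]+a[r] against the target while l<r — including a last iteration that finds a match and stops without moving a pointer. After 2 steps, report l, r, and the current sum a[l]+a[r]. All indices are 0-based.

l=2, r=19, sum=36

[0,19] -9+39=30 <51 → l++
[1,19] -8+39=31 <51 → l++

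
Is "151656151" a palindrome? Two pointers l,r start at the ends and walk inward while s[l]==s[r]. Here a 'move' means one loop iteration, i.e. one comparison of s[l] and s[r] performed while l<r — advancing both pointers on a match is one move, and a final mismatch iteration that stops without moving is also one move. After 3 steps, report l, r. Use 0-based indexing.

[0,8] '1'=='1' → l++,r--
[1,7] '5'=='5' → l++,r--
[2,6] '1'=='1' → l++,r--

l=3, r=5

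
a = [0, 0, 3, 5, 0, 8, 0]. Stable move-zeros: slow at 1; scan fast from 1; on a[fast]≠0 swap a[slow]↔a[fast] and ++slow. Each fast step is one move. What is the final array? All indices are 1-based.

[3, 5, 8, 0, 0, 0, 0]

(s=1,f=1) a[fast]=0 → fast++
(s=1,f=2) a[fast]=0 → fast++
(s=1,f=3) a[fast]=3≠0 swap→a[1]=3 → slow++,fast++
(s=2,f=4) a[fast]=5≠0 swap→a[2]=5 → slow++,fast++
(s=3,f=5) a[fast]=0 → fast++
(s=3,f=6) a[fast]=8≠0 swap→a[3]=8 → slow++,fast++
(s=4,f=7) a[fast]=0 → fast++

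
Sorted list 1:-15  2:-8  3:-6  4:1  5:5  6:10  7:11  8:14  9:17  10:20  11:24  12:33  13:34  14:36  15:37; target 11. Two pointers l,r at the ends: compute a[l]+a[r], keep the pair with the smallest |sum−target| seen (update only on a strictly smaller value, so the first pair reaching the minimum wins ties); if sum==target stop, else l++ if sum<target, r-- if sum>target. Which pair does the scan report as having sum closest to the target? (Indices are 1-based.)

l=1 r=15: -15+37=22 d=11 *, r--
l=1 r=14: -15+36=21 d=10 *, r--
l=1 r=13: -15+34=19 d=8 *, r--
l=1 r=12: -15+33=18 d=7 *, r--
l=1 r=11: -15+24=9 d=2 *, l++
l=2 r=11: -8+24=16 d=5, r--
l=2 r=10: -8+20=12 d=1 *, r--
l=2 r=9: -8+17=9 d=2, l++
l=3 r=9: -6+17=11 d=0 *, stop

pair (-6, 17) with sum 11 (|Δ|=0)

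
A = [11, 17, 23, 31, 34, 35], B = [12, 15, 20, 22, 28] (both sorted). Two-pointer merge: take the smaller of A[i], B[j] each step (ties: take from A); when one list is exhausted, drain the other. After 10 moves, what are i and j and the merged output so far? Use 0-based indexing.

i=0 j=0: A[i]=11<=B[j]=12 take 11, i++
i=1 j=0: A[i]=17>B[j]=12 take 12, j++
i=1 j=1: A[i]=17>B[j]=15 take 15, j++
i=1 j=2: A[i]=17<=B[j]=20 take 17, i++
i=2 j=2: A[i]=23>B[j]=20 take 20, j++
i=2 j=3: A[i]=23>B[j]=22 take 22, j++
i=2 j=4: A[i]=23<=B[j]=28 take 23, i++
i=3 j=4: A[i]=31>B[j]=28 take 28, j++
i=3 j=5: B done, take A[i]=31, i++
i=4 j=5: B done, take A[i]=34, i++

i=5, j=5, merged so far=[11, 12, 15, 17, 20, 22, 23, 28, 31, 34]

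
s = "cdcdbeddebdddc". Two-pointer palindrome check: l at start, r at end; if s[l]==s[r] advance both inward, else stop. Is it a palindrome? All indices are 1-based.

l=1 r=14: 'c'=='c', l++,r--
l=2 r=13: 'd'=='d', l++,r--
l=3 r=12: 'c'!='d', stop

not a palindrome (mismatch at 3,12)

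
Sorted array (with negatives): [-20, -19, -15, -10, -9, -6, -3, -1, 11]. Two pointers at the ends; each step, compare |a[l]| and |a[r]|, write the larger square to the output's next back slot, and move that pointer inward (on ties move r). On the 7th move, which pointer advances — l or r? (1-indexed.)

l=1 r=9: |-20|>|11| out[9]=400, l++
l=2 r=9: |-19|>|11| out[8]=361, l++
l=3 r=9: |-15|>|11| out[7]=225, l++
l=4 r=9: |-10|<=|11| out[6]=121, r--
l=4 r=8: |-10|>|-1| out[5]=100, l++
l=5 r=8: |-9|>|-1| out[4]=81, l++
l=6 r=8: |-6|>|-1| out[3]=36, l++

l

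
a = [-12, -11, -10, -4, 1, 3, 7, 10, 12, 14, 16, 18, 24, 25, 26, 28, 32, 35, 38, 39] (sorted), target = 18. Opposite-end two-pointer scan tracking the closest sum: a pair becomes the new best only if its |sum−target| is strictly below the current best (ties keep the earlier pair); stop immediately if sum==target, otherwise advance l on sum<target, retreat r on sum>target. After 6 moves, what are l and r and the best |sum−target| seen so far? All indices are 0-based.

l=2, r=15, best |Δ|=1

l=0 r=19: -12+39=27 d=9 *, r--
l=0 r=18: -12+38=26 d=8 *, r--
l=0 r=17: -12+35=23 d=5 *, r--
l=0 r=16: -12+32=20 d=2 *, r--
l=0 r=15: -12+28=16 d=2, l++
l=1 r=15: -11+28=17 d=1 *, l++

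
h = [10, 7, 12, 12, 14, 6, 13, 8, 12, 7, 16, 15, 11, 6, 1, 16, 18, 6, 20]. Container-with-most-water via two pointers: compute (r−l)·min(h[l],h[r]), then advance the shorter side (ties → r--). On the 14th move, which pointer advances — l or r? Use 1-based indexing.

[1,19] min(10,20)*18=180 best=180 * → l++
[2,19] min(7,20)*17=119 best=180 → l++
[3,19] min(12,20)*16=192 best=192 * → l++
[4,19] min(12,20)*15=180 best=192 → l++
[5,19] min(14,20)*14=196 best=196 * → l++
[6,19] min(6,20)*13=78 best=196 → l++
[7,19] min(13,20)*12=156 best=196 → l++
[8,19] min(8,20)*11=88 best=196 → l++
[9,19] min(12,20)*10=120 best=196 → l++
[10,19] min(7,20)*9=63 best=196 → l++
[11,19] min(16,20)*8=128 best=196 → l++
[12,19] min(15,20)*7=105 best=196 → l++
[13,19] min(11,20)*6=66 best=196 → l++
[14,19] min(6,20)*5=30 best=196 → l++

l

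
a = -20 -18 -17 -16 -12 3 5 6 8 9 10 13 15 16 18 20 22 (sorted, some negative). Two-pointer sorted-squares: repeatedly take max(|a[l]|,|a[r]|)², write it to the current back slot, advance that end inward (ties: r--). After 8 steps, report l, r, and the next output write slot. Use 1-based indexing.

[1,17] |-20|<=|22| out[17]=484 → r--
[1,16] |-20|<=|20| out[16]=400 → r--
[1,15] |-20|>|18| out[15]=400 → l++
[2,15] |-18|<=|18| out[14]=324 → r--
[2,14] |-18|>|16| out[13]=324 → l++
[3,14] |-17|>|16| out[12]=289 → l++
[4,14] |-16|<=|16| out[11]=256 → r--
[4,13] |-16|>|15| out[10]=256 → l++

l=5, r=13, next write slot=9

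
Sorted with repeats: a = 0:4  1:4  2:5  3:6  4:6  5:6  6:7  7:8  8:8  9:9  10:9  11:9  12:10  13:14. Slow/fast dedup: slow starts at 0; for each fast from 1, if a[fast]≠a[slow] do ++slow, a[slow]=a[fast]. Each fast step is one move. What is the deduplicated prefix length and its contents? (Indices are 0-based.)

length 8; prefix = [4, 5, 6, 7, 8, 9, 10, 14]

slow=0 fast=1: a[fast]=4=a[slow] dup, fast++
slow=0 fast=2: a[fast]=5≠a[slow]=4 write a[1]=5, slow++,fast++
slow=1 fast=3: a[fast]=6≠a[slow]=5 write a[2]=6, slow++,fast++
slow=2 fast=4: a[fast]=6=a[slow] dup, fast++
slow=2 fast=5: a[fast]=6=a[slow] dup, fast++
slow=2 fast=6: a[fast]=7≠a[slow]=6 write a[3]=7, slow++,fast++
slow=3 fast=7: a[fast]=8≠a[slow]=7 write a[4]=8, slow++,fast++
slow=4 fast=8: a[fast]=8=a[slow] dup, fast++
slow=4 fast=9: a[fast]=9≠a[slow]=8 write a[5]=9, slow++,fast++
slow=5 fast=10: a[fast]=9=a[slow] dup, fast++
slow=5 fast=11: a[fast]=9=a[slow] dup, fast++
slow=5 fast=12: a[fast]=10≠a[slow]=9 write a[6]=10, slow++,fast++
slow=6 fast=13: a[fast]=14≠a[slow]=10 write a[7]=14, slow++,fast++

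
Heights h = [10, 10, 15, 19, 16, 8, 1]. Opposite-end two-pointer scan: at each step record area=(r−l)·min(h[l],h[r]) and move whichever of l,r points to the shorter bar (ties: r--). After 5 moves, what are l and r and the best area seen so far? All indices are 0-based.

l=0 r=6: min(10,1)*6=6 best=6 *, r--
l=0 r=5: min(10,8)*5=40 best=40 *, r--
l=0 r=4: min(10,16)*4=40 best=40, l++
l=1 r=4: min(10,16)*3=30 best=40, l++
l=2 r=4: min(15,16)*2=30 best=40, l++

l=3, r=4, best area=40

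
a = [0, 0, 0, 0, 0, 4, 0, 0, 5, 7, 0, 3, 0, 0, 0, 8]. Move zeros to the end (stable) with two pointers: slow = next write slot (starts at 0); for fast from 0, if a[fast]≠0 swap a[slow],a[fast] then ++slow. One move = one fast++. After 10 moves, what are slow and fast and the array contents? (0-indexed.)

(s=0,f=0) a[fast]=0 → fast++
(s=0,f=1) a[fast]=0 → fast++
(s=0,f=2) a[fast]=0 → fast++
(s=0,f=3) a[fast]=0 → fast++
(s=0,f=4) a[fast]=0 → fast++
(s=0,f=5) a[fast]=4≠0 swap→a[0]=4 → slow++,fast++
(s=1,f=6) a[fast]=0 → fast++
(s=1,f=7) a[fast]=0 → fast++
(s=1,f=8) a[fast]=5≠0 swap→a[1]=5 → slow++,fast++
(s=2,f=9) a[fast]=7≠0 swap→a[2]=7 → slow++,fast++

slow=3, fast=10, a=[4, 5, 7, 0, 0, 0, 0, 0, 0, 0, 0, 3, 0, 0, 0, 8]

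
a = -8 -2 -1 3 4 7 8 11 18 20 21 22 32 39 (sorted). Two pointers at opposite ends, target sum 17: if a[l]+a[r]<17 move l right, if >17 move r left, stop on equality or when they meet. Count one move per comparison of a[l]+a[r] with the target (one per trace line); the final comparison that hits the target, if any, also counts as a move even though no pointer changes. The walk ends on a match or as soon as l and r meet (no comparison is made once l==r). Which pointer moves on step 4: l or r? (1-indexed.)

r

l=1 r=14: -8+39=31 >17, r--
l=1 r=13: -8+32=24 >17, r--
l=1 r=12: -8+22=14 <17, l++
l=2 r=12: -2+22=20 >17, r--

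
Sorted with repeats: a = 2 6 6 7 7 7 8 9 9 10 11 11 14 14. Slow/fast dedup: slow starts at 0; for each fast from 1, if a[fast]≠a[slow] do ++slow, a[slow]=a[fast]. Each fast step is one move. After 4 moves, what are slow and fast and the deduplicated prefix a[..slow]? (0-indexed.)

(s=0,f=1) a[fast]=6≠a[slow]=2 write a[1]=6 → slow++,fast++
(s=1,f=2) a[fast]=6=a[slow] dup → fast++
(s=1,f=3) a[fast]=7≠a[slow]=6 write a[2]=7 → slow++,fast++
(s=2,f=4) a[fast]=7=a[slow] dup → fast++

slow=2, fast=5, prefix=[2, 6, 7]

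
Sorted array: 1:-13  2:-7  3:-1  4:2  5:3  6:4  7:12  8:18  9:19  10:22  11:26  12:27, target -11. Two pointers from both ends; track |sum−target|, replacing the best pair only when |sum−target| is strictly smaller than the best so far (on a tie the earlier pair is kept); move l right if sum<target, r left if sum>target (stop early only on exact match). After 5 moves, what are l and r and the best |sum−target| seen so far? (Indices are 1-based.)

l=1 r=12: -13+27=14 d=25 *, r--
l=1 r=11: -13+26=13 d=24 *, r--
l=1 r=10: -13+22=9 d=20 *, r--
l=1 r=9: -13+19=6 d=17 *, r--
l=1 r=8: -13+18=5 d=16 *, r--

l=1, r=7, best |Δ|=16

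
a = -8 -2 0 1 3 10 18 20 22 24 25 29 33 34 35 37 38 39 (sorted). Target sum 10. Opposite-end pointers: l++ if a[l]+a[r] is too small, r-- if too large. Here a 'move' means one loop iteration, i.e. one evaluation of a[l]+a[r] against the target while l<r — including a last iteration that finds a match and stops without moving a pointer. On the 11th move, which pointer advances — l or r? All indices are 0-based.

r

l=0 r=17: -8+39=31 >10, r--
l=0 r=16: -8+38=30 >10, r--
l=0 r=15: -8+37=29 >10, r--
l=0 r=14: -8+35=27 >10, r--
l=0 r=13: -8+34=26 >10, r--
l=0 r=12: -8+33=25 >10, r--
l=0 r=11: -8+29=21 >10, r--
l=0 r=10: -8+25=17 >10, r--
l=0 r=9: -8+24=16 >10, r--
l=0 r=8: -8+22=14 >10, r--
l=0 r=7: -8+20=12 >10, r--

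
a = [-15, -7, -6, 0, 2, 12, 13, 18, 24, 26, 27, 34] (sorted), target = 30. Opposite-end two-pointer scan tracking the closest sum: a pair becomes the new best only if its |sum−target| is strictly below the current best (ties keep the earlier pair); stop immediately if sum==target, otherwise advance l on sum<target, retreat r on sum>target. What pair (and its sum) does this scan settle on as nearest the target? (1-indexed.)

pair (12, 18) with sum 30 (|Δ|=0)

l=1 r=12: -15+34=19 d=11 *, l++
l=2 r=12: -7+34=27 d=3 *, l++
l=3 r=12: -6+34=28 d=2 *, l++
l=4 r=12: 0+34=34 d=4, r--
l=4 r=11: 0+27=27 d=3, l++
l=5 r=11: 2+27=29 d=1 *, l++
l=6 r=11: 12+27=39 d=9, r--
l=6 r=10: 12+26=38 d=8, r--
l=6 r=9: 12+24=36 d=6, r--
l=6 r=8: 12+18=30 d=0 *, stop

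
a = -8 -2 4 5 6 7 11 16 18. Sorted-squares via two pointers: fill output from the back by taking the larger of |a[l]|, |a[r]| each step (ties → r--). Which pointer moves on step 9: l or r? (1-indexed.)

r

l=1 r=9: |-8|<=|18| out[9]=324, r--
l=1 r=8: |-8|<=|16| out[8]=256, r--
l=1 r=7: |-8|<=|11| out[7]=121, r--
l=1 r=6: |-8|>|7| out[6]=64, l++
l=2 r=6: |-2|<=|7| out[5]=49, r--
l=2 r=5: |-2|<=|6| out[4]=36, r--
l=2 r=4: |-2|<=|5| out[3]=25, r--
l=2 r=3: |-2|<=|4| out[2]=16, r--
l=2 r=2: |-2|<=|-2| out[1]=4, r--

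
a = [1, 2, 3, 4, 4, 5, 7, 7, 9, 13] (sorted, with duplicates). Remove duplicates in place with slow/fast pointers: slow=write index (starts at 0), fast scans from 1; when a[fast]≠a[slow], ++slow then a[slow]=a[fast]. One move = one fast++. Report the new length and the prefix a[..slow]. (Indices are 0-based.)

slow=0 fast=1: a[fast]=2≠a[slow]=1 write a[1]=2, slow++,fast++
slow=1 fast=2: a[fast]=3≠a[slow]=2 write a[2]=3, slow++,fast++
slow=2 fast=3: a[fast]=4≠a[slow]=3 write a[3]=4, slow++,fast++
slow=3 fast=4: a[fast]=4=a[slow] dup, fast++
slow=3 fast=5: a[fast]=5≠a[slow]=4 write a[4]=5, slow++,fast++
slow=4 fast=6: a[fast]=7≠a[slow]=5 write a[5]=7, slow++,fast++
slow=5 fast=7: a[fast]=7=a[slow] dup, fast++
slow=5 fast=8: a[fast]=9≠a[slow]=7 write a[6]=9, slow++,fast++
slow=6 fast=9: a[fast]=13≠a[slow]=9 write a[7]=13, slow++,fast++

length 8; prefix = [1, 2, 3, 4, 5, 7, 9, 13]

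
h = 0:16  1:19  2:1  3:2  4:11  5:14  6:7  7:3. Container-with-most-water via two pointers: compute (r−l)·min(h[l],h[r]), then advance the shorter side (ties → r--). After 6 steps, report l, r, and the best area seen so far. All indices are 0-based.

l=0 r=7: min(16,3)*7=21 best=21 *, r--
l=0 r=6: min(16,7)*6=42 best=42 *, r--
l=0 r=5: min(16,14)*5=70 best=70 *, r--
l=0 r=4: min(16,11)*4=44 best=70, r--
l=0 r=3: min(16,2)*3=6 best=70, r--
l=0 r=2: min(16,1)*2=2 best=70, r--

l=0, r=1, best area=70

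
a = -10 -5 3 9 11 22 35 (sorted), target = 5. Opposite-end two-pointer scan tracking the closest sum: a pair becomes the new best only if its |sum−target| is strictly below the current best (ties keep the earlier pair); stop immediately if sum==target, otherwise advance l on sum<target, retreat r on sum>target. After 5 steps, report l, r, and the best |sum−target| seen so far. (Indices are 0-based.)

l=2, r=3, best |Δ|=1

l=0 r=6: -10+35=25 d=20 *, r--
l=0 r=5: -10+22=12 d=7 *, r--
l=0 r=4: -10+11=1 d=4 *, l++
l=1 r=4: -5+11=6 d=1 *, r--
l=1 r=3: -5+9=4 d=1, l++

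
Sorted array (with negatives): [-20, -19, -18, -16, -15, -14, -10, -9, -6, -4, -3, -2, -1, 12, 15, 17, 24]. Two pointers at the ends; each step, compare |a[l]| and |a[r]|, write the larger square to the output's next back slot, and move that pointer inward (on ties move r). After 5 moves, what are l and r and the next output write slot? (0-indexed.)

l=3, r=14, next write slot=11

l=0 r=16: |-20|<=|24| out[16]=576, r--
l=0 r=15: |-20|>|17| out[15]=400, l++
l=1 r=15: |-19|>|17| out[14]=361, l++
l=2 r=15: |-18|>|17| out[13]=324, l++
l=3 r=15: |-16|<=|17| out[12]=289, r--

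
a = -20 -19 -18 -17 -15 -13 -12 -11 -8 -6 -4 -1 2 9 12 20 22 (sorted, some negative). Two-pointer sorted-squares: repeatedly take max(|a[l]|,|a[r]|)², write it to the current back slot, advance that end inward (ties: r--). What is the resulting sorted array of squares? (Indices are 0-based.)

[1, 4, 16, 36, 64, 81, 121, 144, 144, 169, 225, 289, 324, 361, 400, 400, 484]

l=0 r=16: |-20|<=|22| out[16]=484, r--
l=0 r=15: |-20|<=|20| out[15]=400, r--
l=0 r=14: |-20|>|12| out[14]=400, l++
l=1 r=14: |-19|>|12| out[13]=361, l++
l=2 r=14: |-18|>|12| out[12]=324, l++
l=3 r=14: |-17|>|12| out[11]=289, l++
l=4 r=14: |-15|>|12| out[10]=225, l++
l=5 r=14: |-13|>|12| out[9]=169, l++
l=6 r=14: |-12|<=|12| out[8]=144, r--
l=6 r=13: |-12|>|9| out[7]=144, l++
l=7 r=13: |-11|>|9| out[6]=121, l++
l=8 r=13: |-8|<=|9| out[5]=81, r--
l=8 r=12: |-8|>|2| out[4]=64, l++
l=9 r=12: |-6|>|2| out[3]=36, l++
l=10 r=12: |-4|>|2| out[2]=16, l++
l=11 r=12: |-1|<=|2| out[1]=4, r--
l=11 r=11: |-1|<=|-1| out[0]=1, r--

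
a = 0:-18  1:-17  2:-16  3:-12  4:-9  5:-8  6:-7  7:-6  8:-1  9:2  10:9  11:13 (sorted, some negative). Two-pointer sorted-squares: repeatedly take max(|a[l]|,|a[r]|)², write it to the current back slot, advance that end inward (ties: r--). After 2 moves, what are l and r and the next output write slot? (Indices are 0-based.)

l=2, r=11, next write slot=9

[0,11] |-18|>|13| out[11]=324 → l++
[1,11] |-17|>|13| out[10]=289 → l++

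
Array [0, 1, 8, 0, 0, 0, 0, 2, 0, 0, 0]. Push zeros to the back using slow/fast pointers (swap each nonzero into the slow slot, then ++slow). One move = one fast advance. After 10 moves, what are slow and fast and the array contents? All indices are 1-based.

slow=4, fast=11, a=[1, 8, 2, 0, 0, 0, 0, 0, 0, 0, 0]

slow=1 fast=1: a[fast]=0, fast++
slow=1 fast=2: a[fast]=1≠0 swap→a[1]=1, slow++,fast++
slow=2 fast=3: a[fast]=8≠0 swap→a[2]=8, slow++,fast++
slow=3 fast=4: a[fast]=0, fast++
slow=3 fast=5: a[fast]=0, fast++
slow=3 fast=6: a[fast]=0, fast++
slow=3 fast=7: a[fast]=0, fast++
slow=3 fast=8: a[fast]=2≠0 swap→a[3]=2, slow++,fast++
slow=4 fast=9: a[fast]=0, fast++
slow=4 fast=10: a[fast]=0, fast++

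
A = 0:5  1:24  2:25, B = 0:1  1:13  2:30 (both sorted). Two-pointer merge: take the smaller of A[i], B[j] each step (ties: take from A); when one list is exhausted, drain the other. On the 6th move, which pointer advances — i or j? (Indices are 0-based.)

j

i=0 j=0: A[i]=5>B[j]=1 take 1, j++
i=0 j=1: A[i]=5<=B[j]=13 take 5, i++
i=1 j=1: A[i]=24>B[j]=13 take 13, j++
i=1 j=2: A[i]=24<=B[j]=30 take 24, i++
i=2 j=2: A[i]=25<=B[j]=30 take 25, i++
i=3 j=2: A done, take B[j]=30, j++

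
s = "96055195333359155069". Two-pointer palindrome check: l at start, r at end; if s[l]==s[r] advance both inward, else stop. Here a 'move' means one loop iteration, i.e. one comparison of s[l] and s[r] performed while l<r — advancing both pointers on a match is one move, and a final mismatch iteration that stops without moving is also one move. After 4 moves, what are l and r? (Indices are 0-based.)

l=4, r=15

l=0 r=19: '9'=='9', l++,r--
l=1 r=18: '6'=='6', l++,r--
l=2 r=17: '0'=='0', l++,r--
l=3 r=16: '5'=='5', l++,r--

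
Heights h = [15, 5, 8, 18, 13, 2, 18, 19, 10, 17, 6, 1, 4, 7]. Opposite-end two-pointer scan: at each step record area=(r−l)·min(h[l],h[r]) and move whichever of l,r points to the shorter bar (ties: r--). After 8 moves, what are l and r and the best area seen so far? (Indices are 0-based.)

l=3, r=8, best area=135

[0,13] min(15,7)*13=91 best=91 * → r--
[0,12] min(15,4)*12=48 best=91 → r--
[0,11] min(15,1)*11=11 best=91 → r--
[0,10] min(15,6)*10=60 best=91 → r--
[0,9] min(15,17)*9=135 best=135 * → l++
[1,9] min(5,17)*8=40 best=135 → l++
[2,9] min(8,17)*7=56 best=135 → l++
[3,9] min(18,17)*6=102 best=135 → r--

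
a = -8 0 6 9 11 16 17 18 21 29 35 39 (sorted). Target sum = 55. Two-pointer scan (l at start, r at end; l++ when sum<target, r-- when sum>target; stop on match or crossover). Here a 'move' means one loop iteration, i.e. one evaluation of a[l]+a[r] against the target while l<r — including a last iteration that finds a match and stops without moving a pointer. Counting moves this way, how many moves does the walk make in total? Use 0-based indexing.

6 moves

[0,11] -8+39=31 <55 → l++
[1,11] 0+39=39 <55 → l++
[2,11] 6+39=45 <55 → l++
[3,11] 9+39=48 <55 → l++
[4,11] 11+39=50 <55 → l++
[5,11] 16+39=55 → found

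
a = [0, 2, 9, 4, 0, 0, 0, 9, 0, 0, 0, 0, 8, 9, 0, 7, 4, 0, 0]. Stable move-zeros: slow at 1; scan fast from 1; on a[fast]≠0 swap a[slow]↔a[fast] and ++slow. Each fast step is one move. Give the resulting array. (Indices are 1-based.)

(s=1,f=1) a[fast]=0 → fast++
(s=1,f=2) a[fast]=2≠0 swap→a[1]=2 → slow++,fast++
(s=2,f=3) a[fast]=9≠0 swap→a[2]=9 → slow++,fast++
(s=3,f=4) a[fast]=4≠0 swap→a[3]=4 → slow++,fast++
(s=4,f=5) a[fast]=0 → fast++
(s=4,f=6) a[fast]=0 → fast++
(s=4,f=7) a[fast]=0 → fast++
(s=4,f=8) a[fast]=9≠0 swap→a[4]=9 → slow++,fast++
(s=5,f=9) a[fast]=0 → fast++
(s=5,f=10) a[fast]=0 → fast++
(s=5,f=11) a[fast]=0 → fast++
(s=5,f=12) a[fast]=0 → fast++
(s=5,f=13) a[fast]=8≠0 swap→a[5]=8 → slow++,fast++
(s=6,f=14) a[fast]=9≠0 swap→a[6]=9 → slow++,fast++
(s=7,f=15) a[fast]=0 → fast++
(s=7,f=16) a[fast]=7≠0 swap→a[7]=7 → slow++,fast++
(s=8,f=17) a[fast]=4≠0 swap→a[8]=4 → slow++,fast++
(s=9,f=18) a[fast]=0 → fast++
(s=9,f=19) a[fast]=0 → fast++

[2, 9, 4, 9, 8, 9, 7, 4, 0, 0, 0, 0, 0, 0, 0, 0, 0, 0, 0]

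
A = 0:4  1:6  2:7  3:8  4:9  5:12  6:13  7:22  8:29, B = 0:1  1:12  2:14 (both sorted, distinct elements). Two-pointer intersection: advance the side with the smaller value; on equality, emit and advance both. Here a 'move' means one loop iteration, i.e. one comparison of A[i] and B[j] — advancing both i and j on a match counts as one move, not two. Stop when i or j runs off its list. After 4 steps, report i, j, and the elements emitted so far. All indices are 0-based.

i=3, j=1, emitted=[]

i=0 j=0: 4>1, j++
i=0 j=1: 4<12, i++
i=1 j=1: 6<12, i++
i=2 j=1: 7<12, i++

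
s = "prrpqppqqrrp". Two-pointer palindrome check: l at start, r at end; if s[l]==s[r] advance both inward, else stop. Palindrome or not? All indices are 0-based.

not a palindrome (mismatch at 3,8)

l=0 r=11: 'p'=='p', l++,r--
l=1 r=10: 'r'=='r', l++,r--
l=2 r=9: 'r'=='r', l++,r--
l=3 r=8: 'p'!='q', stop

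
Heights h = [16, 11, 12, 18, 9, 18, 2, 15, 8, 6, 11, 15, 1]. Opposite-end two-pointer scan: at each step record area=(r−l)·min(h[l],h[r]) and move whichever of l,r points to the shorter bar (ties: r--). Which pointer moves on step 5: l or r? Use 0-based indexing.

r

l=0 r=12: min(16,1)*12=12 best=12 *, r--
l=0 r=11: min(16,15)*11=165 best=165 *, r--
l=0 r=10: min(16,11)*10=110 best=165, r--
l=0 r=9: min(16,6)*9=54 best=165, r--
l=0 r=8: min(16,8)*8=64 best=165, r--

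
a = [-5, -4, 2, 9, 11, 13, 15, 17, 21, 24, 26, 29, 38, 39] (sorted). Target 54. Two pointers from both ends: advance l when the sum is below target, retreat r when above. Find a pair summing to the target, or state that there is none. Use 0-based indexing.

(15, 39)

l=0 r=13: -5+39=34 <54, l++
l=1 r=13: -4+39=35 <54, l++
l=2 r=13: 2+39=41 <54, l++
l=3 r=13: 9+39=48 <54, l++
l=4 r=13: 11+39=50 <54, l++
l=5 r=13: 13+39=52 <54, l++
l=6 r=13: 15+39=54, found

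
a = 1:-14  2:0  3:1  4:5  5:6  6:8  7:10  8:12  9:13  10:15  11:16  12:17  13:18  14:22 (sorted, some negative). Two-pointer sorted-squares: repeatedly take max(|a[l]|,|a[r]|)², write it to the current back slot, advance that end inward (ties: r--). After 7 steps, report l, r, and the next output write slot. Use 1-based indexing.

[1,14] |-14|<=|22| out[14]=484 → r--
[1,13] |-14|<=|18| out[13]=324 → r--
[1,12] |-14|<=|17| out[12]=289 → r--
[1,11] |-14|<=|16| out[11]=256 → r--
[1,10] |-14|<=|15| out[10]=225 → r--
[1,9] |-14|>|13| out[9]=196 → l++
[2,9] |0|<=|13| out[8]=169 → r--

l=2, r=8, next write slot=7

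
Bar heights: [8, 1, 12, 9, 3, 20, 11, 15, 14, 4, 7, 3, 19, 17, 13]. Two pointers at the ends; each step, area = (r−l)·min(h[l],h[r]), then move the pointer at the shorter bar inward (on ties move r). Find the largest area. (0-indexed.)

max area = 144

[0,14] min(8,13)*14=112 best=112 * → l++
[1,14] min(1,13)*13=13 best=112 → l++
[2,14] min(12,13)*12=144 best=144 * → l++
[3,14] min(9,13)*11=99 best=144 → l++
[4,14] min(3,13)*10=30 best=144 → l++
[5,14] min(20,13)*9=117 best=144 → r--
[5,13] min(20,17)*8=136 best=144 → r--
[5,12] min(20,19)*7=133 best=144 → r--
[5,11] min(20,3)*6=18 best=144 → r--
[5,10] min(20,7)*5=35 best=144 → r--
[5,9] min(20,4)*4=16 best=144 → r--
[5,8] min(20,14)*3=42 best=144 → r--
[5,7] min(20,15)*2=30 best=144 → r--
[5,6] min(20,11)*1=11 best=144 → r--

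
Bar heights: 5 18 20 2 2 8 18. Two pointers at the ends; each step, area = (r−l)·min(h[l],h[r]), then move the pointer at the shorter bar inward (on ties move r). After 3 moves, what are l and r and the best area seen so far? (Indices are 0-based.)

l=1, r=4, best area=90

[0,6] min(5,18)*6=30 best=30 * → l++
[1,6] min(18,18)*5=90 best=90 * → r--
[1,5] min(18,8)*4=32 best=90 → r--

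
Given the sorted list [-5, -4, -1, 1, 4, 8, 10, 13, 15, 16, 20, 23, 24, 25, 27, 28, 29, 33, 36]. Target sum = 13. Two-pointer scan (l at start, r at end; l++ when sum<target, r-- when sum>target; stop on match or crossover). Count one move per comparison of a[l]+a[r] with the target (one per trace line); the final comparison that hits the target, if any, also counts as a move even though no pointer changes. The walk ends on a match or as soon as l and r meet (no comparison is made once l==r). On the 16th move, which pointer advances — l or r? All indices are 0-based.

[0,18] -5+36=31 >13 → r--
[0,17] -5+33=28 >13 → r--
[0,16] -5+29=24 >13 → r--
[0,15] -5+28=23 >13 → r--
[0,14] -5+27=22 >13 → r--
[0,13] -5+25=20 >13 → r--
[0,12] -5+24=19 >13 → r--
[0,11] -5+23=18 >13 → r--
[0,10] -5+20=15 >13 → r--
[0,9] -5+16=11 <13 → l++
[1,9] -4+16=12 <13 → l++
[2,9] -1+16=15 >13 → r--
[2,8] -1+15=14 >13 → r--
[2,7] -1+13=12 <13 → l++
[3,7] 1+13=14 >13 → r--
[3,6] 1+10=11 <13 → l++

l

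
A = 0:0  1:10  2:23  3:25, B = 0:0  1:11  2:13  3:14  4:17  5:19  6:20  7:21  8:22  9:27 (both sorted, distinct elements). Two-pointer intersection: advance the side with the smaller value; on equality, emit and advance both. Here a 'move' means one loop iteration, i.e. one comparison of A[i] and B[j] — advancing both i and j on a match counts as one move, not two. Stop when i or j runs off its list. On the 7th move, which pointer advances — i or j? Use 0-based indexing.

j

[i=0,j=0] 0==0 emit → i++,j++
[i=1,j=1] 10<11 → i++
[i=2,j=1] 23>11 → j++
[i=2,j=2] 23>13 → j++
[i=2,j=3] 23>14 → j++
[i=2,j=4] 23>17 → j++
[i=2,j=5] 23>19 → j++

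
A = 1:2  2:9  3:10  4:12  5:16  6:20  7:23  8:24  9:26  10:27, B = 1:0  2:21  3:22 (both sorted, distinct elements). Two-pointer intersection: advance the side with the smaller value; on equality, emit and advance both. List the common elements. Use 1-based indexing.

intersection = []

i=1 j=1: 2>0, j++
i=1 j=2: 2<21, i++
i=2 j=2: 9<21, i++
i=3 j=2: 10<21, i++
i=4 j=2: 12<21, i++
i=5 j=2: 16<21, i++
i=6 j=2: 20<21, i++
i=7 j=2: 23>21, j++
i=7 j=3: 23>22, j++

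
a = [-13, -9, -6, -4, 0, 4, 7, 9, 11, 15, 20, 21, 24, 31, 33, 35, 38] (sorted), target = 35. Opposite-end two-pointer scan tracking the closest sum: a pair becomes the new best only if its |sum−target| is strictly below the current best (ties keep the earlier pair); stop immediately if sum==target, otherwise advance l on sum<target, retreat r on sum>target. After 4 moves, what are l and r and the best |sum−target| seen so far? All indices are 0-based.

l=4, r=16, best |Δ|=1

[0,16] -13+38=25 d=10 * → l++
[1,16] -9+38=29 d=6 * → l++
[2,16] -6+38=32 d=3 * → l++
[3,16] -4+38=34 d=1 * → l++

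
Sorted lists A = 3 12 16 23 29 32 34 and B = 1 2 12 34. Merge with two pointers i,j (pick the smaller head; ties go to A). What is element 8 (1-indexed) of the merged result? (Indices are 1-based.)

merged[8] = 29

[i=1,j=1] A[i]=3>B[j]=1 take 1 → j++
[i=1,j=2] A[i]=3>B[j]=2 take 2 → j++
[i=1,j=3] A[i]=3<=B[j]=12 take 3 → i++
[i=2,j=3] A[i]=12<=B[j]=12 take 12 → i++
[i=3,j=3] A[i]=16>B[j]=12 take 12 → j++
[i=3,j=4] A[i]=16<=B[j]=34 take 16 → i++
[i=4,j=4] A[i]=23<=B[j]=34 take 23 → i++
[i=5,j=4] A[i]=29<=B[j]=34 take 29 → i++
[i=6,j=4] A[i]=32<=B[j]=34 take 32 → i++
[i=7,j=4] A[i]=34<=B[j]=34 take 34 → i++
[i=8,j=4] A done, take B[j]=34 → j++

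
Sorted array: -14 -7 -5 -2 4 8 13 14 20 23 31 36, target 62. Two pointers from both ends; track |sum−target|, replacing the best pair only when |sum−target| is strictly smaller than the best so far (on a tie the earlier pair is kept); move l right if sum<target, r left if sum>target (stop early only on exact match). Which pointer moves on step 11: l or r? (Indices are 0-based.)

[0,11] -14+36=22 d=40 * → l++
[1,11] -7+36=29 d=33 * → l++
[2,11] -5+36=31 d=31 * → l++
[3,11] -2+36=34 d=28 * → l++
[4,11] 4+36=40 d=22 * → l++
[5,11] 8+36=44 d=18 * → l++
[6,11] 13+36=49 d=13 * → l++
[7,11] 14+36=50 d=12 * → l++
[8,11] 20+36=56 d=6 * → l++
[9,11] 23+36=59 d=3 * → l++
[10,11] 31+36=67 d=5 → r--

r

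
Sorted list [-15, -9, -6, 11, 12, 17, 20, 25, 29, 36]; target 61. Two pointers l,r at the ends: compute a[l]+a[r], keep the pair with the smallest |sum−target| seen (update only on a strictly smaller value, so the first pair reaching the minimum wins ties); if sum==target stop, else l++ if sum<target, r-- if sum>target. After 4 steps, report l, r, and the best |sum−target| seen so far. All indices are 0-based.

l=4, r=9, best |Δ|=14

[0,9] -15+36=21 d=40 * → l++
[1,9] -9+36=27 d=34 * → l++
[2,9] -6+36=30 d=31 * → l++
[3,9] 11+36=47 d=14 * → l++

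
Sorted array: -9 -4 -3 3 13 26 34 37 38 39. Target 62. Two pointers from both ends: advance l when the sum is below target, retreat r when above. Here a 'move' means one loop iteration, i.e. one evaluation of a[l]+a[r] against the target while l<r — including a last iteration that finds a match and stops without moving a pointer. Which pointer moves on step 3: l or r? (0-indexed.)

[0,9] -9+39=30 <62 → l++
[1,9] -4+39=35 <62 → l++
[2,9] -3+39=36 <62 → l++

l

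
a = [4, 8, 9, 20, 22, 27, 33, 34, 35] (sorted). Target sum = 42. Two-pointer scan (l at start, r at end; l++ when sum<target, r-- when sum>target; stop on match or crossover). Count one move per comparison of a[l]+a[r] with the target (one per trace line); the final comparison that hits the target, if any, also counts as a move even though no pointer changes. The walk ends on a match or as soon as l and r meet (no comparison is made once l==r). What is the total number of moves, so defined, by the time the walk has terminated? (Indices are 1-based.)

3 moves

[1,9] 4+35=39 <42 → l++
[2,9] 8+35=43 >42 → r--
[2,8] 8+34=42 → found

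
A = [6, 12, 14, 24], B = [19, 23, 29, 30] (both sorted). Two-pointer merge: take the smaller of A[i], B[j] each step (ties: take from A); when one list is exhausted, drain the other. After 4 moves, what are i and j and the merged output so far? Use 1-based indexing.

i=4, j=2, merged so far=[6, 12, 14, 19]

i=1 j=1: A[i]=6<=B[j]=19 take 6, i++
i=2 j=1: A[i]=12<=B[j]=19 take 12, i++
i=3 j=1: A[i]=14<=B[j]=19 take 14, i++
i=4 j=1: A[i]=24>B[j]=19 take 19, j++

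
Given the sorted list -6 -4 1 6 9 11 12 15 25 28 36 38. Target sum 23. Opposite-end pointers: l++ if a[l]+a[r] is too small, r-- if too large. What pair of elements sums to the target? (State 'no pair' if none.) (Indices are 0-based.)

(11, 12)

l=0 r=11: -6+38=32 >23, r--
l=0 r=10: -6+36=30 >23, r--
l=0 r=9: -6+28=22 <23, l++
l=1 r=9: -4+28=24 >23, r--
l=1 r=8: -4+25=21 <23, l++
l=2 r=8: 1+25=26 >23, r--
l=2 r=7: 1+15=16 <23, l++
l=3 r=7: 6+15=21 <23, l++
l=4 r=7: 9+15=24 >23, r--
l=4 r=6: 9+12=21 <23, l++
l=5 r=6: 11+12=23, found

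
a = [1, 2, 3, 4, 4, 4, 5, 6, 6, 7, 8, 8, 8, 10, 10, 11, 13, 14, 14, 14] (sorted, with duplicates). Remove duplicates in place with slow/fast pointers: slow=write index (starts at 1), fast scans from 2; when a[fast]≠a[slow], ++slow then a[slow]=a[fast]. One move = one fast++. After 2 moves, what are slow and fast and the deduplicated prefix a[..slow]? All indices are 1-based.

slow=3, fast=4, prefix=[1, 2, 3]

(s=1,f=2) a[fast]=2≠a[slow]=1 write a[2]=2 → slow++,fast++
(s=2,f=3) a[fast]=3≠a[slow]=2 write a[3]=3 → slow++,fast++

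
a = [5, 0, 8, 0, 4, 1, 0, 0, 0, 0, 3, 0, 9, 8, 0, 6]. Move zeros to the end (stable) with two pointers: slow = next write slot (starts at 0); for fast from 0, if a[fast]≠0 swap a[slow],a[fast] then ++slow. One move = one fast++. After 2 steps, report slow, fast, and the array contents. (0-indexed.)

slow=0 fast=0: a[fast]=5≠0 swap→a[0]=5, slow++,fast++
slow=1 fast=1: a[fast]=0, fast++

slow=1, fast=2, a=[5, 0, 8, 0, 4, 1, 0, 0, 0, 0, 3, 0, 9, 8, 0, 6]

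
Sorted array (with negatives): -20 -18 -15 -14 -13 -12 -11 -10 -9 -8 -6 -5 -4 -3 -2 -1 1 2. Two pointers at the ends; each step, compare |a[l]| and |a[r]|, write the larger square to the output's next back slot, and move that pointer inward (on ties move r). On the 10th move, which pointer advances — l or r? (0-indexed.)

l

[0,17] |-20|>|2| out[17]=400 → l++
[1,17] |-18|>|2| out[16]=324 → l++
[2,17] |-15|>|2| out[15]=225 → l++
[3,17] |-14|>|2| out[14]=196 → l++
[4,17] |-13|>|2| out[13]=169 → l++
[5,17] |-12|>|2| out[12]=144 → l++
[6,17] |-11|>|2| out[11]=121 → l++
[7,17] |-10|>|2| out[10]=100 → l++
[8,17] |-9|>|2| out[9]=81 → l++
[9,17] |-8|>|2| out[8]=64 → l++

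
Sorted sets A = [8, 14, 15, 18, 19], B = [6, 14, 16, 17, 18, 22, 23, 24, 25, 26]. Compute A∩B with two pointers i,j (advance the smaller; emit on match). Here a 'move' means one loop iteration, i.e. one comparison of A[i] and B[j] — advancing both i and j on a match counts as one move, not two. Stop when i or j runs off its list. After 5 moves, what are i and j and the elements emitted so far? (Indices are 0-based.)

[i=0,j=0] 8>6 → j++
[i=0,j=1] 8<14 → i++
[i=1,j=1] 14==14 emit → i++,j++
[i=2,j=2] 15<16 → i++
[i=3,j=2] 18>16 → j++

i=3, j=3, emitted=[14]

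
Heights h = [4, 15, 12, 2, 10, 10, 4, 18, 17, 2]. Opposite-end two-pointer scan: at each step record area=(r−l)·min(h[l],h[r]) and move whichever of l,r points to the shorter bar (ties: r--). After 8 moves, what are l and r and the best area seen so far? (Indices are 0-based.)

l=0 r=9: min(4,2)*9=18 best=18 *, r--
l=0 r=8: min(4,17)*8=32 best=32 *, l++
l=1 r=8: min(15,17)*7=105 best=105 *, l++
l=2 r=8: min(12,17)*6=72 best=105, l++
l=3 r=8: min(2,17)*5=10 best=105, l++
l=4 r=8: min(10,17)*4=40 best=105, l++
l=5 r=8: min(10,17)*3=30 best=105, l++
l=6 r=8: min(4,17)*2=8 best=105, l++

l=7, r=8, best area=105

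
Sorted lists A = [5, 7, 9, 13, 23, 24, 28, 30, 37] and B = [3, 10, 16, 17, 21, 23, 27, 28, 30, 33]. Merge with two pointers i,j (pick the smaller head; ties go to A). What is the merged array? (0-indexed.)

[3, 5, 7, 9, 10, 13, 16, 17, 21, 23, 23, 24, 27, 28, 28, 30, 30, 33, 37]

i=0 j=0: A[i]=5>B[j]=3 take 3, j++
i=0 j=1: A[i]=5<=B[j]=10 take 5, i++
i=1 j=1: A[i]=7<=B[j]=10 take 7, i++
i=2 j=1: A[i]=9<=B[j]=10 take 9, i++
i=3 j=1: A[i]=13>B[j]=10 take 10, j++
i=3 j=2: A[i]=13<=B[j]=16 take 13, i++
i=4 j=2: A[i]=23>B[j]=16 take 16, j++
i=4 j=3: A[i]=23>B[j]=17 take 17, j++
i=4 j=4: A[i]=23>B[j]=21 take 21, j++
i=4 j=5: A[i]=23<=B[j]=23 take 23, i++
i=5 j=5: A[i]=24>B[j]=23 take 23, j++
i=5 j=6: A[i]=24<=B[j]=27 take 24, i++
i=6 j=6: A[i]=28>B[j]=27 take 27, j++
i=6 j=7: A[i]=28<=B[j]=28 take 28, i++
i=7 j=7: A[i]=30>B[j]=28 take 28, j++
i=7 j=8: A[i]=30<=B[j]=30 take 30, i++
i=8 j=8: A[i]=37>B[j]=30 take 30, j++
i=8 j=9: A[i]=37>B[j]=33 take 33, j++
i=8 j=10: B done, take A[i]=37, i++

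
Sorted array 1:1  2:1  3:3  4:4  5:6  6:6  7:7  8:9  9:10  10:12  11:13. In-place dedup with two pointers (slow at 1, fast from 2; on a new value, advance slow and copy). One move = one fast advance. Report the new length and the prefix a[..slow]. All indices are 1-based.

slow=1 fast=2: a[fast]=1=a[slow] dup, fast++
slow=1 fast=3: a[fast]=3≠a[slow]=1 write a[2]=3, slow++,fast++
slow=2 fast=4: a[fast]=4≠a[slow]=3 write a[3]=4, slow++,fast++
slow=3 fast=5: a[fast]=6≠a[slow]=4 write a[4]=6, slow++,fast++
slow=4 fast=6: a[fast]=6=a[slow] dup, fast++
slow=4 fast=7: a[fast]=7≠a[slow]=6 write a[5]=7, slow++,fast++
slow=5 fast=8: a[fast]=9≠a[slow]=7 write a[6]=9, slow++,fast++
slow=6 fast=9: a[fast]=10≠a[slow]=9 write a[7]=10, slow++,fast++
slow=7 fast=10: a[fast]=12≠a[slow]=10 write a[8]=12, slow++,fast++
slow=8 fast=11: a[fast]=13≠a[slow]=12 write a[9]=13, slow++,fast++

length 9; prefix = [1, 3, 4, 6, 7, 9, 10, 12, 13]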